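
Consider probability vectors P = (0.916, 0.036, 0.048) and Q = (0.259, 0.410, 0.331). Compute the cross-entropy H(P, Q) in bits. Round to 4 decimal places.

H(P,Q) = −Σ p·log₂ q.
  −0.916·log₂(0.259) = 1.78526
  −0.036·log₂(0.410) = 0.04631
  −0.048·log₂(0.331) = 0.07656
H(P,Q) = 1.9081 bits.

1.9081 bits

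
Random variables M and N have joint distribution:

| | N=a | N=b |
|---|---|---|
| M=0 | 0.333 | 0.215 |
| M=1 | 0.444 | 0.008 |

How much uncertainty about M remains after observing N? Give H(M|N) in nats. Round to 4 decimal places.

0.5651 nats

Marginals: p(M) = (0.5480, 0.4520), p(N) = (0.7770, 0.2230).
H(M|N) = Σ p(N) · H(M|N=·).
  N=a: p=0.7770, H(M|N=a) = 0.6829
  N=b: p=0.2230, H(M|N=b) = 0.1546
Weighted sum = 0.5651 nats.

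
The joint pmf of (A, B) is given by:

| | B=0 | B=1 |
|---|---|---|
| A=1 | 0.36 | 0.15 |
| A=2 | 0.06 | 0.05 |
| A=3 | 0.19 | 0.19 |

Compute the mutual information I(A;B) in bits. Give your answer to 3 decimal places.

0.030 bits

Marginals: p(A) = (0.5100, 0.1100, 0.3800), p(B) = (0.6100, 0.3900).
I(A;B) = Σ p(x,y)·log₂[p(x,y)/(p(x)p(y))].
  (1,0): 0.36·log₂(1.1572) = 0.0758
  (1,1): 0.15·log₂(0.7541) = -0.0611
  (2,0): 0.06·log₂(0.8942) = -0.0097
  (2,1): 0.05·log₂(1.1655) = 0.0110
  (3,0): 0.19·log₂(0.8197) = -0.0545
  (3,1): 0.19·log₂(1.2821) = 0.0681
Sum = 0.030 bits.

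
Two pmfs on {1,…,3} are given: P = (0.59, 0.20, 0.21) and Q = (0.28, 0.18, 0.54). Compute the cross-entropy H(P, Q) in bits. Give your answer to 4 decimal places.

1.7650 bits

H(P,Q) = −Σ p·log₂ q.
  −0.59·log₂(0.28) = 1.08354
  −0.20·log₂(0.18) = 0.49479
  −0.21·log₂(0.54) = 0.18668
H(P,Q) = 1.7650 bits.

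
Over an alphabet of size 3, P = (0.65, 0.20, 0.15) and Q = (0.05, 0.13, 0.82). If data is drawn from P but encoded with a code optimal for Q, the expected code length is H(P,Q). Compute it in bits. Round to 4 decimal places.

3.4409 bits

H(P,Q) = −Σ p·log₂ q.
  −0.65·log₂(0.05) = 2.80925
  −0.20·log₂(0.13) = 0.58868
  −0.15·log₂(0.82) = 0.04295
H(P,Q) = 3.4409 bits.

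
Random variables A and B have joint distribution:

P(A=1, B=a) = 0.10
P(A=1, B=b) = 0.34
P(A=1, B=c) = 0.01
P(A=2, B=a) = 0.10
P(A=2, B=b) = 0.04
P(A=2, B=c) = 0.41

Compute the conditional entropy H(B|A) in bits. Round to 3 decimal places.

0.980 bits

Marginals: p(A) = (0.4500, 0.5500), p(B) = (0.2000, 0.3800, 0.4200).
H(B|A) = Σ p(A) · H(B|A=·).
  A=1: p=0.4500, H(B|A=1) = 0.9098
  A=2: p=0.5500, H(B|A=2) = 1.0381
Weighted sum = 0.980 bits.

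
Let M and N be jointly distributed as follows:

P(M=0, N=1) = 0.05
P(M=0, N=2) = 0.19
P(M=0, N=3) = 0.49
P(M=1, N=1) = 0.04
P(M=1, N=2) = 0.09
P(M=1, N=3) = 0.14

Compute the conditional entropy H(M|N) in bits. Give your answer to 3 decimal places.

0.824 bits

Marginals: p(M) = (0.7300, 0.2700), p(N) = (0.0900, 0.2800, 0.6300).
H(M|N) = Σ p(N) · H(M|N=·).
  N=1: p=0.0900, H(M|N=1) = 0.9911
  N=2: p=0.2800, H(M|N=2) = 0.9059
  N=3: p=0.6300, H(M|N=3) = 0.7642
Weighted sum = 0.824 bits.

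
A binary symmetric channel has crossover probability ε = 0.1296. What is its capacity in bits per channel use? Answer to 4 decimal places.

0.4437 bits

Binary symmetric channel: C = 1 − h₂(ε) where h₂ is the binary entropy function.
h₂(0.1296) = −0.1296·log₂0.1296 − 0.8704·log₂0.8704 = 0.5563.
C = 1 − 0.5563 = 0.4437 bits per channel use.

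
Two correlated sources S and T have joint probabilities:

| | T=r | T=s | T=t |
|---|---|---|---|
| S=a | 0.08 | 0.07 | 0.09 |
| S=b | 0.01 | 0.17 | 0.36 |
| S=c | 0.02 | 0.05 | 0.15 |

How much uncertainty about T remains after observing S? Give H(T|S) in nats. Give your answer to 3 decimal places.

0.824 nats

Chain rule: H(T|S) = H(S,T) − H(S).
Marginals: p(S) = (0.2400, 0.5400, 0.2200), p(T) = (0.1100, 0.2900, 0.6000).
H(S,T) = 1.8326 nats; H(S) = 1.0084 nats.
H(T|S) = 1.8326 − 1.0084 = 0.824 nats.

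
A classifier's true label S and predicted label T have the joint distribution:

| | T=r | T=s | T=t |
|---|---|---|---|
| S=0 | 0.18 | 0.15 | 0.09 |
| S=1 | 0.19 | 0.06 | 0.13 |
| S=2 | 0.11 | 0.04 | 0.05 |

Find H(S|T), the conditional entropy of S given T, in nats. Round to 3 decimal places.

Marginals: p(S) = (0.4200, 0.3800, 0.2000), p(T) = (0.4800, 0.2500, 0.2700).
H(S|T) = Σ p(T) · H(S|T=·).
  T=r: p=0.4800, H(S|T=r) = 1.0723
  T=s: p=0.2500, H(S|T=s) = 0.9422
  T=t: p=0.2700, H(S|T=t) = 1.0304
Weighted sum = 1.028 nats.

1.028 nats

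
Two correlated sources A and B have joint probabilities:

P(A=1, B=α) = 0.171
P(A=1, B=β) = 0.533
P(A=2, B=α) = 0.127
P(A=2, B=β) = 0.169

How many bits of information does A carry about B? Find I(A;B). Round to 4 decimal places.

0.0241 bits

Marginals: p(A) = (0.7040, 0.2960), p(B) = (0.2980, 0.7020).
I(A;B) = Σ p(x,y)·log₂[p(x,y)/(p(x)p(y))].
  (1,α): 0.171·log₂(0.8151) = -0.05044
  (1,β): 0.533·log₂(1.0785) = 0.05811
  (2,α): 0.127·log₂(1.4398) = 0.06678
  (2,β): 0.169·log₂(0.8133) = -0.05038
Sum = 0.0241 bits.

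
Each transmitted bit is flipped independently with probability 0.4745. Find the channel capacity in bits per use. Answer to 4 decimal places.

Binary symmetric channel: C = 1 − h₂(ε) where h₂ is the binary entropy function.
h₂(0.4745) = −0.4745·log₂0.4745 − 0.5255·log₂0.5255 = 0.9981.
C = 1 − 0.9981 = 0.0019 bits per channel use.

0.0019 bits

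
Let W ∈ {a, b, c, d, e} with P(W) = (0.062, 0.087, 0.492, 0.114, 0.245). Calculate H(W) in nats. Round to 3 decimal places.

1.326 nats

H(W) = −Σ p·ln p.
  −(0.062)·ln(0.062) = 0.1724
  −(0.087)·ln(0.087) = 0.2124
  −(0.492)·ln(0.492) = 0.3490
  −(0.114)·ln(0.114) = 0.2476
  −(0.245)·ln(0.245) = 0.3446
Sum: 0.1724 + 0.2124 + 0.3490 + 0.2476 + 0.3446 = 1.326 nats.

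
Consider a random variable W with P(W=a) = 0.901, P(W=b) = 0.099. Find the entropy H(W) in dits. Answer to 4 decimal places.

H(W) = −Σ p·log₁₀ p.
  −(0.901)·log₁₀(0.901) = 0.04079
  −(0.099)·log₁₀(0.099) = 0.09943
Sum: 0.04079 + 0.09943 = 0.1402 dits.

0.1402 dits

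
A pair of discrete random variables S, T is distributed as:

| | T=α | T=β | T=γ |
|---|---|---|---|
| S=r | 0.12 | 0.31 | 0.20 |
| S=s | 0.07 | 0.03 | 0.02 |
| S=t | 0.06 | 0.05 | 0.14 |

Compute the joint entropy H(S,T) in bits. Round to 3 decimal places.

H(S,T) = −Σ p(x,y)·log₂ p(x,y) over all 9 cells.
  cell (r,α): −0.12·log₂0.12 = 0.3671
  cell (r,β): −0.31·log₂0.31 = 0.5238
  cell (r,γ): −0.20·log₂0.20 = 0.4644
  cell (s,α): −0.07·log₂0.07 = 0.2686
  cell (s,β): −0.03·log₂0.03 = 0.1518
  cell (s,γ): −0.02·log₂0.02 = 0.1129
  cell (t,α): −0.06·log₂0.06 = 0.2435
  cell (t,β): −0.05·log₂0.05 = 0.2161
  cell (t,γ): −0.14·log₂0.14 = 0.3971
Sum = 2.745 bits.

2.745 bits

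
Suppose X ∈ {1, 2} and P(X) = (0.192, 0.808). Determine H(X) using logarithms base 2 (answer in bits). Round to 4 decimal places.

H(X) = −Σ p·log₂ p.
  −(0.192)·log₂(0.192) = 0.45712
  −(0.808)·log₂(0.808) = 0.24852
Sum: 0.45712 + 0.24852 = 0.7056 bits.

0.7056 bits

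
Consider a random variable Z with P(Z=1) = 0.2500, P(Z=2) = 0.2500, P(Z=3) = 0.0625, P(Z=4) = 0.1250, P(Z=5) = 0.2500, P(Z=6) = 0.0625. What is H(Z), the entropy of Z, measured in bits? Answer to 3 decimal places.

H(Z) = −Σ p·log₂ p.
  −(0.2500)·log₂(0.2500) = 0.5000
  −(0.2500)·log₂(0.2500) = 0.5000
  −(0.0625)·log₂(0.0625) = 0.2500
  −(0.1250)·log₂(0.1250) = 0.3750
  −(0.2500)·log₂(0.2500) = 0.5000
  −(0.0625)·log₂(0.0625) = 0.2500
Sum: 0.5000 + 0.5000 + 0.2500 + 0.3750 + 0.5000 + 0.2500 = 2.375 bits.

2.375 bits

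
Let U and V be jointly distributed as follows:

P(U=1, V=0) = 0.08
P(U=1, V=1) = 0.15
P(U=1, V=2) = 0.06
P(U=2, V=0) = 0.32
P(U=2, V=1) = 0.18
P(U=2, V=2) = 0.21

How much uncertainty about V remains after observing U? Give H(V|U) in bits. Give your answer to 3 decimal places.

Chain rule: H(V|U) = H(U,V) − H(U).
Marginals: p(U) = (0.2900, 0.7100), p(V) = (0.4000, 0.3300, 0.2700).
H(U,V) = 2.3898 bits; H(U) = 0.8687 bits.
H(V|U) = 2.3898 − 0.8687 = 1.521 bits.

1.521 bits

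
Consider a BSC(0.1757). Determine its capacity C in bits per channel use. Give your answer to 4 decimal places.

Binary symmetric channel: C = 1 − h₂(ε) where h₂ is the binary entropy function.
h₂(0.1757) = −0.1757·log₂0.1757 − 0.8243·log₂0.8243 = 0.6706.
C = 1 − 0.6706 = 0.3294 bits per channel use.

0.3294 bits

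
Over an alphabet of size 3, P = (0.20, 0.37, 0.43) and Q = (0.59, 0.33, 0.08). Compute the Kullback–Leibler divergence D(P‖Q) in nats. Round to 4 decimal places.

D(P‖Q) = Σ p·ln(p/q).
  0.20·ln(0.20/0.59) = -0.21636
  0.37·ln(0.37/0.33) = 0.04233
  0.43·ln(0.43/0.08) = 0.72316
D(P‖Q) = 0.5491 nats.

0.5491 nats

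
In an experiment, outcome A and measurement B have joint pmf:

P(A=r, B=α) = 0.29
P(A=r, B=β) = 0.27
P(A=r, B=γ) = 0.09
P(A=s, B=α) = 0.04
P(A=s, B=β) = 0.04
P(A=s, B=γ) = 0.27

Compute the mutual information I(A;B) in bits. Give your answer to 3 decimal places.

0.294 bits

Marginals: p(A) = (0.6500, 0.3500), p(B) = (0.3300, 0.3100, 0.3600).
I(A;B) = H(A) + H(B) − H(A,B).
H(A) = 0.9341, H(B) = 1.5822, H(A,B) = 2.2221.
I(A;B) = 0.9341 + 1.5822 − 2.2221 = 0.294 bits.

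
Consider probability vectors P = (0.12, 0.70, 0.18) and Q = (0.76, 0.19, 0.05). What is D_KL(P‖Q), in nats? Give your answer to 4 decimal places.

D(P‖Q) = Σ p·ln(p/q).
  0.12·ln(0.12/0.76) = -0.22150
  0.70·ln(0.70/0.19) = 0.91284
  0.18·ln(0.18/0.05) = 0.23057
D(P‖Q) = 0.9219 nats.

0.9219 nats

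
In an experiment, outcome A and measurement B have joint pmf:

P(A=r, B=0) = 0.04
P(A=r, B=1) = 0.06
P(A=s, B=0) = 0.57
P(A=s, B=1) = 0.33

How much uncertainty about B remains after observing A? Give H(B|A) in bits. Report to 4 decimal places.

0.9504 bits

Marginals: p(A) = (0.1000, 0.9000), p(B) = (0.6100, 0.3900).
H(B|A) = Σ p(A) · H(B|A=·).
  A=r: p=0.1000, H(B|A=r) = 0.9710
  A=s: p=0.9000, H(B|A=s) = 0.9481
Weighted sum = 0.9504 bits.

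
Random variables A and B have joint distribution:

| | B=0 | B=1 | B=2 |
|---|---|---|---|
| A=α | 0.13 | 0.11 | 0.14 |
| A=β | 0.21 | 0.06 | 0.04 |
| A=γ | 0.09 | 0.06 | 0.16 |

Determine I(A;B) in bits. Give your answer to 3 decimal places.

0.107 bits

Marginals: p(A) = (0.3800, 0.3100, 0.3100), p(B) = (0.4300, 0.2300, 0.3400).
I(A;B) = H(A) + H(B) − H(A,B).
H(A) = 1.5780, H(B) = 1.5404, H(A,B) = 3.0114.
I(A;B) = 1.5780 + 1.5404 − 3.0114 = 0.107 bits.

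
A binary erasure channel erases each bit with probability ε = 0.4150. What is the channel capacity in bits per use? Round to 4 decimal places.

Binary erasure channel: capacity C = 1 − ε.
C = 1 − 0.4150 = 0.5850 bits per channel use.

0.5850 bits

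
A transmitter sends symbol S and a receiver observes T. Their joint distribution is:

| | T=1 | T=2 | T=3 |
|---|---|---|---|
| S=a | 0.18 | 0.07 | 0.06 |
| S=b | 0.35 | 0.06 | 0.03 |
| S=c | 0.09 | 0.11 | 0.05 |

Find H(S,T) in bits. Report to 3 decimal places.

2.762 bits

H(S,T) = −Σ p(x,y)·log₂ p(x,y) over all 9 cells.
  cell (a,1): −0.18·log₂0.18 = 0.4453
  cell (a,2): −0.07·log₂0.07 = 0.2686
  cell (a,3): −0.06·log₂0.06 = 0.2435
  cell (b,1): −0.35·log₂0.35 = 0.5301
  cell (b,2): −0.06·log₂0.06 = 0.2435
  cell (b,3): −0.03·log₂0.03 = 0.1518
  cell (c,1): −0.09·log₂0.09 = 0.3127
  cell (c,2): −0.11·log₂0.11 = 0.3503
  cell (c,3): −0.05·log₂0.05 = 0.2161
Sum = 2.762 bits.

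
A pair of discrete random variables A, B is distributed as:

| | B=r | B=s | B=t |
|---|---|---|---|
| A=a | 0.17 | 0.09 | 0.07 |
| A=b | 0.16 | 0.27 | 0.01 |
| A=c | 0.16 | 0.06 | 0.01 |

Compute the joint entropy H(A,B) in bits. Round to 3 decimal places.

2.748 bits

H(A,B) = −Σ p(x,y)·log₂ p(x,y) over all 9 cells.
  cell (a,r): −0.17·log₂0.17 = 0.4346
  cell (a,s): −0.09·log₂0.09 = 0.3127
  cell (a,t): −0.07·log₂0.07 = 0.2686
  cell (b,r): −0.16·log₂0.16 = 0.4230
  cell (b,s): −0.27·log₂0.27 = 0.5100
  cell (b,t): −0.01·log₂0.01 = 0.0664
  cell (c,r): −0.16·log₂0.16 = 0.4230
  cell (c,s): −0.06·log₂0.06 = 0.2435
  cell (c,t): −0.01·log₂0.01 = 0.0664
Sum = 2.748 bits.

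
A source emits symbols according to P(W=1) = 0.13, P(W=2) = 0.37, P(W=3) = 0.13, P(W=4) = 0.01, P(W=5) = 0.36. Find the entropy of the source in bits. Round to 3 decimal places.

1.893 bits

H(W) = −Σ p·log₂ p.
  −(0.13)·log₂(0.13) = 0.3826
  −(0.37)·log₂(0.37) = 0.5307
  −(0.13)·log₂(0.13) = 0.3826
  −(0.01)·log₂(0.01) = 0.0664
  −(0.36)·log₂(0.36) = 0.5306
Sum: 0.3826 + 0.5307 + 0.3826 + 0.0664 + 0.5306 = 1.893 bits.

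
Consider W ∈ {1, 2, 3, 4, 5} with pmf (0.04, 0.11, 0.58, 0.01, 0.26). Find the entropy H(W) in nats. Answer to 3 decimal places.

1.084 nats

H(W) = −Σ p·ln p.
  −(0.04)·ln(0.04) = 0.1288
  −(0.11)·ln(0.11) = 0.2428
  −(0.58)·ln(0.58) = 0.3159
  −(0.01)·ln(0.01) = 0.0461
  −(0.26)·ln(0.26) = 0.3502
Sum: 0.1288 + 0.2428 + 0.3159 + 0.0461 + 0.3502 = 1.084 nats.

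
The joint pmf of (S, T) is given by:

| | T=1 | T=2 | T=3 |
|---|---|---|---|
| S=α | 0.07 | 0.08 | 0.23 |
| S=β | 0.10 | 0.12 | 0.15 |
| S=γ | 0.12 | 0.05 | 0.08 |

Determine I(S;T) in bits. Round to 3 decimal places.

0.062 bits

Marginals: p(S) = (0.3800, 0.3700, 0.2500), p(T) = (0.2900, 0.2500, 0.4600).
I(S;T) = H(S) + H(T) − H(S,T).
H(S) = 1.5612, H(T) = 1.5332, H(S,T) = 3.0322.
I(S;T) = 1.5612 + 1.5332 − 3.0322 = 0.062 bits.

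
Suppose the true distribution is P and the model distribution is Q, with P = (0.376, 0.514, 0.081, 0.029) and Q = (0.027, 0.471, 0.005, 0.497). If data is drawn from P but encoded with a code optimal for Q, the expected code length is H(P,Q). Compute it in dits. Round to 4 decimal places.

0.9531 dits

H(P,Q) = −Σ p·log₁₀ q.
  −0.376·log₁₀(0.027) = 0.58981
  −0.514·log₁₀(0.471) = 0.16807
  −0.081·log₁₀(0.005) = 0.18638
  −0.029·log₁₀(0.497) = 0.00881
H(P,Q) = 0.9531 dits.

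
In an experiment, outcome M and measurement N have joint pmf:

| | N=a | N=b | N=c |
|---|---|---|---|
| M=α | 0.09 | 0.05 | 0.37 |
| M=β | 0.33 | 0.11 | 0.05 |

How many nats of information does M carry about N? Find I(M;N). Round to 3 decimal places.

Marginals: p(M) = (0.5100, 0.4900), p(N) = (0.4200, 0.1600, 0.4200).
I(M;N) = Σ p(x,y)·ln[p(x,y)/(p(x)p(y))].
  (α,a): 0.09·ln(0.4202) = -0.0780
  (α,b): 0.05·ln(0.6127) = -0.0245
  (α,c): 0.37·ln(1.7274) = 0.2022
  (β,a): 0.33·ln(1.6035) = 0.1558
  (β,b): 0.11·ln(1.4031) = 0.0373
  (β,c): 0.05·ln(0.2430) = -0.0707
Sum = 0.222 nats.

0.222 nats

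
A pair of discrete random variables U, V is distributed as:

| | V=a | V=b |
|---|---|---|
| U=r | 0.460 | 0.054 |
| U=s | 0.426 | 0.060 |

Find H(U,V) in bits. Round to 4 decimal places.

H(U,V) = −Σ p(x,y)·log₂ p(x,y) over all 4 cells.
  cell (r,a): −0.460·log₂0.460 = 0.51534
  cell (r,b): −0.054·log₂0.054 = 0.22739
  cell (s,a): −0.426·log₂0.426 = 0.52444
  cell (s,b): −0.060·log₂0.060 = 0.24353
Sum = 1.5107 bits.

1.5107 bits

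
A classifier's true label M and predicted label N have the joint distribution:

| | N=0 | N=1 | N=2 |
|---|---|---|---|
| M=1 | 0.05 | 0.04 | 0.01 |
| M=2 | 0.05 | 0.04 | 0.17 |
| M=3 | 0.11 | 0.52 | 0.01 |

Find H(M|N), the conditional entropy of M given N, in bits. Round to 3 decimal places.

Chain rule: H(M|N) = H(M,N) − H(N).
Marginals: p(M) = (0.1000, 0.2600, 0.6400), p(N) = (0.2100, 0.6000, 0.1900).
H(M,N) = 2.2120 bits; H(N) = 1.3702 bits.
H(M|N) = 2.2120 − 1.3702 = 0.842 bits.

0.842 bits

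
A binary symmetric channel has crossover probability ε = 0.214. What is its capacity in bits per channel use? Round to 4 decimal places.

Binary symmetric channel: C = 1 − h₂(ε) where h₂ is the binary entropy function.
h₂(0.214) = −0.214·log₂0.214 − 0.786·log₂0.786 = 0.7491.
C = 1 − 0.7491 = 0.2509 bits per channel use.

0.2509 bits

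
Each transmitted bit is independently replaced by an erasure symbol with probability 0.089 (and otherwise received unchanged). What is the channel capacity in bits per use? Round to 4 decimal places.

0.9110 bits

Binary erasure channel: capacity C = 1 − ε.
C = 1 − 0.089 = 0.9110 bits per channel use.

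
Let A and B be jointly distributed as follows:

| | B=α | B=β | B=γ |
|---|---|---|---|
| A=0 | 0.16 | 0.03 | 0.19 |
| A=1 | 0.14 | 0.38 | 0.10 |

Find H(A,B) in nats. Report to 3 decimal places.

H(A,B) = −Σ p(x,y)·ln p(x,y) over all 6 cells.
  cell (0,α): −0.16·ln0.16 = 0.2932
  cell (0,β): −0.03·ln0.03 = 0.1052
  cell (0,γ): −0.19·ln0.19 = 0.3155
  cell (1,α): −0.14·ln0.14 = 0.2753
  cell (1,β): −0.38·ln0.38 = 0.3677
  cell (1,γ): −0.10·ln0.10 = 0.2303
Sum = 1.587 nats.

1.587 nats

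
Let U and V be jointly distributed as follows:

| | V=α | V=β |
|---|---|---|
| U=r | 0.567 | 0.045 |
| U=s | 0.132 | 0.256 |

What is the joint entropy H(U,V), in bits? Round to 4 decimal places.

H(U,V) = −Σ p(x,y)·log₂ p(x,y) over all 4 cells.
  cell (r,α): −0.567·log₂0.567 = 0.46413
  cell (r,β): −0.045·log₂0.045 = 0.20133
  cell (s,α): −0.132·log₂0.132 = 0.38562
  cell (s,β): −0.256·log₂0.256 = 0.50324
Sum = 1.5543 bits.

1.5543 bits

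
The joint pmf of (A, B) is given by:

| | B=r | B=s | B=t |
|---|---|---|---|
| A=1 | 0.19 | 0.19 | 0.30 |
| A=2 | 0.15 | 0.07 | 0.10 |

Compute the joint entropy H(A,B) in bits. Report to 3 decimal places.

2.443 bits

H(A,B) = −Σ p(x,y)·log₂ p(x,y) over all 6 cells.
  cell (1,r): −0.19·log₂0.19 = 0.4552
  cell (1,s): −0.19·log₂0.19 = 0.4552
  cell (1,t): −0.30·log₂0.30 = 0.5211
  cell (2,r): −0.15·log₂0.15 = 0.4105
  cell (2,s): −0.07·log₂0.07 = 0.2686
  cell (2,t): −0.10·log₂0.10 = 0.3322
Sum = 2.443 bits.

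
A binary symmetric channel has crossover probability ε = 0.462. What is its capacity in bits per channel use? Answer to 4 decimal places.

0.0042 bits

Binary symmetric channel: C = 1 − h₂(ε) where h₂ is the binary entropy function.
h₂(0.462) = −0.462·log₂0.462 − 0.538·log₂0.538 = 0.9958.
C = 1 − 0.9958 = 0.0042 bits per channel use.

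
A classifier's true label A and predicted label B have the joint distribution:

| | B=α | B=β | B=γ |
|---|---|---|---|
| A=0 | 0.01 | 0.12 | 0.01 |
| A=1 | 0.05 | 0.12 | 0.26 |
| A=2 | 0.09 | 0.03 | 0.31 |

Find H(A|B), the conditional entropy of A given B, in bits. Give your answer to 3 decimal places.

1.200 bits

Chain rule: H(A|B) = H(A,B) − H(B).
Marginals: p(A) = (0.1400, 0.4300, 0.4300), p(B) = (0.1500, 0.2700, 0.5800).
H(A,B) = 2.5766 bits; H(B) = 1.3764 bits.
H(A|B) = 2.5766 − 1.3764 = 1.200 bits.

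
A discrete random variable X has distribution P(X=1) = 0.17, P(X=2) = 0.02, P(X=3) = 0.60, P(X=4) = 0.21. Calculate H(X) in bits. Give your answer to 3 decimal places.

H(X) = −Σ p·log₂ p.
  −(0.17)·log₂(0.17) = 0.4346
  −(0.02)·log₂(0.02) = 0.1129
  −(0.60)·log₂(0.60) = 0.4422
  −(0.21)·log₂(0.21) = 0.4728
Sum: 0.4346 + 0.1129 + 0.4422 + 0.4728 = 1.462 bits.

1.462 bits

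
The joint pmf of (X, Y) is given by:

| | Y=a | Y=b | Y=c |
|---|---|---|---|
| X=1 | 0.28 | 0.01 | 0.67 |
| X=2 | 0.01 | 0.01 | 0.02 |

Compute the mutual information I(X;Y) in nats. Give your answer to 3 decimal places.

0.020 nats

Marginals: p(X) = (0.9600, 0.0400), p(Y) = (0.2900, 0.0200, 0.6900).
I(X;Y) = H(X) + H(Y) − H(X,Y).
H(X) = 0.1679, H(Y) = 0.6933, H(X,Y) = 0.8411.
I(X;Y) = 0.1679 + 0.6933 − 0.8411 = 0.020 nats.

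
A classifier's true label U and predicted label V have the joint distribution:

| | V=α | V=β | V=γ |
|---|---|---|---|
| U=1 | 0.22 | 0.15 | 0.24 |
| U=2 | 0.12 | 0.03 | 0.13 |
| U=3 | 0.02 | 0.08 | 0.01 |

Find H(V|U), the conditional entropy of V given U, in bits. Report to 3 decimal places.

Chain rule: H(V|U) = H(U,V) − H(U).
Marginals: p(U) = (0.6100, 0.2800, 0.1100), p(V) = (0.3600, 0.2600, 0.3800).
H(U,V) = 2.7576 bits; H(U) = 1.2995 bits.
H(V|U) = 2.7576 − 1.2995 = 1.458 bits.

1.458 bits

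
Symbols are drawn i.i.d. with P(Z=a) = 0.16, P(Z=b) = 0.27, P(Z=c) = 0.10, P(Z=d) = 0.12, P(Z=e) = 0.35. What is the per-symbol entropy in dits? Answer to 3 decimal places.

H(Z) = −Σ p·log₁₀ p.
  −(0.16)·log₁₀(0.16) = 0.1273
  −(0.27)·log₁₀(0.27) = 0.1535
  −(0.10)·log₁₀(0.10) = 0.1000
  −(0.12)·log₁₀(0.12) = 0.1105
  −(0.35)·log₁₀(0.35) = 0.1596
Sum: 0.1273 + 0.1535 + 0.1000 + 0.1105 + 0.1596 = 0.651 dits.

0.651 dits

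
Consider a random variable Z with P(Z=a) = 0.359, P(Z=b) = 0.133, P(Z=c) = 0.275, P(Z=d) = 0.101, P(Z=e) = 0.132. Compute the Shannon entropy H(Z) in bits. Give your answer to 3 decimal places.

2.150 bits

H(Z) = −Σ p·log₂ p.
  −(0.359)·log₂(0.359) = 0.5306
  −(0.133)·log₂(0.133) = 0.3871
  −(0.275)·log₂(0.275) = 0.5122
  −(0.101)·log₂(0.101) = 0.3341
  −(0.132)·log₂(0.132) = 0.3856
Sum: 0.5306 + 0.3871 + 0.5122 + 0.3341 + 0.3856 = 2.150 bits.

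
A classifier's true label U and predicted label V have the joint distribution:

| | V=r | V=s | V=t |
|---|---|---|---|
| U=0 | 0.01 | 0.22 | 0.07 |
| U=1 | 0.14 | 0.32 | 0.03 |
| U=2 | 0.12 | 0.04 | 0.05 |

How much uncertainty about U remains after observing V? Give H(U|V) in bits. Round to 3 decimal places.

Marginals: p(U) = (0.3000, 0.4900, 0.2100), p(V) = (0.2700, 0.5800, 0.1500).
H(U|V) = Σ p(V) · H(U|V=·).
  V=r: p=0.2700, H(U|V=r) = 1.1874
  V=s: p=0.5800, H(U|V=s) = 1.2699
  V=t: p=0.1500, H(U|V=t) = 1.5058
Weighted sum = 1.283 bits.

1.283 bits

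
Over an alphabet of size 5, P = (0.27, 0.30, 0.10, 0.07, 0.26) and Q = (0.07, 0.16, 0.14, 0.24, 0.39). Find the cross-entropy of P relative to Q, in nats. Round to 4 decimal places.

1.8091 nats

H(P,Q) = −Σ p·ln q.
  −0.27·ln(0.07) = 0.71800
  −0.30·ln(0.16) = 0.54977
  −0.10·ln(0.14) = 0.19661
  −0.07·ln(0.24) = 0.09990
  −0.26·ln(0.39) = 0.24482
H(P,Q) = 1.8091 nats.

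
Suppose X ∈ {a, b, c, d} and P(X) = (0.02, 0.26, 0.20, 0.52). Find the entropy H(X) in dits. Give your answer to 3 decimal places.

H(X) = −Σ p·log₁₀ p.
  −(0.02)·log₁₀(0.02) = 0.0340
  −(0.26)·log₁₀(0.26) = 0.1521
  −(0.20)·log₁₀(0.20) = 0.1398
  −(0.52)·log₁₀(0.52) = 0.1477
Sum: 0.0340 + 0.1521 + 0.1398 + 0.1477 = 0.474 dits.

0.474 dits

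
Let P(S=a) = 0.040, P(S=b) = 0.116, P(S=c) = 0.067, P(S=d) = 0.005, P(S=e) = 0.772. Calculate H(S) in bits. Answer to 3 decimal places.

1.134 bits

H(S) = −Σ p·log₂ p.
  −(0.040)·log₂(0.040) = 0.1858
  −(0.116)·log₂(0.116) = 0.3605
  −(0.067)·log₂(0.067) = 0.2613
  −(0.005)·log₂(0.005) = 0.0382
  −(0.772)·log₂(0.772) = 0.2882
Sum: 0.1858 + 0.3605 + 0.2613 + 0.0382 + 0.2882 = 1.134 bits.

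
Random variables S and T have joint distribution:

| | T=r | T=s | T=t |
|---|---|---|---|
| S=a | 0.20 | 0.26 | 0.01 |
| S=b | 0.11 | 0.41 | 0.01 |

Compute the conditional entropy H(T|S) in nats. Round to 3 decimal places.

Chain rule: H(T|S) = H(S,T) − H(S).
Marginals: p(S) = (0.4700, 0.5300), p(T) = (0.3100, 0.6700, 0.0200).
H(S,T) = 1.3726 nats; H(S) = 0.6913 nats.
H(T|S) = 1.3726 − 0.6913 = 0.681 nats.

0.681 nats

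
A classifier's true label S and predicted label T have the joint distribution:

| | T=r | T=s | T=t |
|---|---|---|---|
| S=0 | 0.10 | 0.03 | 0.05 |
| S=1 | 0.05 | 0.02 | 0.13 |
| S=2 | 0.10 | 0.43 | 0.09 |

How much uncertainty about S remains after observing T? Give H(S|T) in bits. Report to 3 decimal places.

Marginals: p(S) = (0.1800, 0.2000, 0.6200), p(T) = (0.2500, 0.4800, 0.2700).
H(S|T) = Σ p(T) · H(S|T=·).
  T=r: p=0.2500, H(S|T=r) = 1.5219
  T=s: p=0.4800, H(S|T=s) = 0.5832
  T=t: p=0.2700, H(S|T=t) = 1.4866
Weighted sum = 1.062 bits.

1.062 bits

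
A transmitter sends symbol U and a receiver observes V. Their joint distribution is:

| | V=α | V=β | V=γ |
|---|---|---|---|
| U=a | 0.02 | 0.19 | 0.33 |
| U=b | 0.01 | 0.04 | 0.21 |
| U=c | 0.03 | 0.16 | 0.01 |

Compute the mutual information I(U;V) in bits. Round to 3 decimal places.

Marginals: p(U) = (0.5400, 0.2600, 0.2000), p(V) = (0.0600, 0.3900, 0.5500).
I(U;V) = Σ p(x,y)·log₂[p(x,y)/(p(x)p(y))].
  (a,α): 0.02·log₂(0.6173) = -0.0139
  (a,β): 0.19·log₂(0.9022) = -0.0282
  (a,γ): 0.33·log₂(1.1111) = 0.0502
  (b,α): 0.01·log₂(0.6410) = -0.0064
  (b,β): 0.04·log₂(0.3945) = -0.0537
  (b,γ): 0.21·log₂(1.4685) = 0.1164
  (c,α): 0.03·log₂(2.5000) = 0.0397
  (c,β): 0.16·log₂(2.0513) = 0.1658
  (c,γ): 0.01·log₂(0.0909) = -0.0346
Sum = 0.235 bits.

0.235 bits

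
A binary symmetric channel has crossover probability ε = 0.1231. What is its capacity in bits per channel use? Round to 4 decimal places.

Binary symmetric channel: C = 1 − h₂(ε) where h₂ is the binary entropy function.
h₂(0.1231) = −0.1231·log₂0.1231 − 0.8769·log₂0.8769 = 0.5382.
C = 1 − 0.5382 = 0.4618 bits per channel use.

0.4618 bits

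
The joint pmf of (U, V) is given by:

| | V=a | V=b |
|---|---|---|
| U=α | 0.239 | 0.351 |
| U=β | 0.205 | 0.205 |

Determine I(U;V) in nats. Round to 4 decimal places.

0.0044 nats

Marginals: p(U) = (0.5900, 0.4100), p(V) = (0.4440, 0.5560).
I(U;V) = Σ p(x,y)·ln[p(x,y)/(p(x)p(y))].
  (α,a): 0.239·ln(0.9124) = -0.02192
  (α,b): 0.351·ln(1.0700) = 0.02375
  (β,a): 0.205·ln(1.1261) = 0.02435
  (β,b): 0.205·ln(0.8993) = -0.02176
Sum = 0.0044 nats.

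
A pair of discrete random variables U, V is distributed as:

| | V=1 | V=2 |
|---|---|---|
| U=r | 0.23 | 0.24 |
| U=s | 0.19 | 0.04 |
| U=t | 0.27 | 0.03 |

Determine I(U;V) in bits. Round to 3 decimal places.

0.129 bits

Marginals: p(U) = (0.4700, 0.2300, 0.3000), p(V) = (0.6900, 0.3100).
I(U;V) = Σ p(x,y)·log₂[p(x,y)/(p(x)p(y))].
  (r,1): 0.23·log₂(0.7092) = -0.1140
  (r,2): 0.24·log₂(1.6472) = 0.1728
  (s,1): 0.19·log₂(1.1972) = 0.0493
  (s,2): 0.04·log₂(0.5610) = -0.0334
  (t,1): 0.27·log₂(1.3043) = 0.1035
  (t,2): 0.03·log₂(0.3226) = -0.0490
Sum = 0.129 bits.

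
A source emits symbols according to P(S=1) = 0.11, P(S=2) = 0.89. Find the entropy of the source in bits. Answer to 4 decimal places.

H(S) = −Σ p·log₂ p.
  −(0.11)·log₂(0.11) = 0.35029
  −(0.89)·log₂(0.89) = 0.14963
Sum: 0.35029 + 0.14963 = 0.4999 bits.

0.4999 bits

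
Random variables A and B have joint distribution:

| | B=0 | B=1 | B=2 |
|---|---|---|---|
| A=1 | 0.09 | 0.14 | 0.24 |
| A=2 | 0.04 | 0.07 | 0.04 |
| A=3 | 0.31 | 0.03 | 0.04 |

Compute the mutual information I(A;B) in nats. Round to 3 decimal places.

0.200 nats

Marginals: p(A) = (0.4700, 0.1500, 0.3800), p(B) = (0.4400, 0.2400, 0.3200).
I(A;B) = H(A) + H(B) − H(A,B).
H(A) = 1.0071, H(B) = 1.0684, H(A,B) = 1.8752.
I(A;B) = 1.0071 + 1.0684 − 1.8752 = 0.200 nats.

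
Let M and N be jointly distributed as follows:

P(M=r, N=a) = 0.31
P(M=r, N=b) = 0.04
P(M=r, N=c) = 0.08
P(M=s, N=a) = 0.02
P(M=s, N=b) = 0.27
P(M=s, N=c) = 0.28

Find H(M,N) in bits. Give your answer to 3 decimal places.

H(M,N) = −Σ p(x,y)·log₂ p(x,y) over all 6 cells.
  cell (r,a): −0.31·log₂0.31 = 0.5238
  cell (r,b): −0.04·log₂0.04 = 0.1858
  cell (r,c): −0.08·log₂0.08 = 0.2915
  cell (s,a): −0.02·log₂0.02 = 0.1129
  cell (s,b): −0.27·log₂0.27 = 0.5100
  cell (s,c): −0.28·log₂0.28 = 0.5142
Sum = 2.138 bits.

2.138 bits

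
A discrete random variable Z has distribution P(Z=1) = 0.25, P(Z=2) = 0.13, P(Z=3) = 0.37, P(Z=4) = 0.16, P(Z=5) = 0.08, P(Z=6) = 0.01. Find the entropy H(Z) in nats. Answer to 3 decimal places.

H(Z) = −Σ p·ln p.
  −(0.25)·ln(0.25) = 0.3466
  −(0.13)·ln(0.13) = 0.2652
  −(0.37)·ln(0.37) = 0.3679
  −(0.16)·ln(0.16) = 0.2932
  −(0.08)·ln(0.08) = 0.2021
  −(0.01)·ln(0.01) = 0.0461
Sum: 0.3466 + 0.2652 + 0.3679 + 0.2932 + 0.2021 + 0.0461 = 1.521 nats.

1.521 nats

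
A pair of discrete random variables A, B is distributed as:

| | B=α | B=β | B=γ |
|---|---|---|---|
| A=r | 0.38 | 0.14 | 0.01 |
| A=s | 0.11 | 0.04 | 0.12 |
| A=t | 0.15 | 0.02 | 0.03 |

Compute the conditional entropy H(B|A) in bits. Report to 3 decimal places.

1.112 bits

Chain rule: H(B|A) = H(A,B) − H(A).
Marginals: p(A) = (0.5300, 0.2700, 0.2000), p(B) = (0.6400, 0.2000, 0.1600).
H(A,B) = 2.5723 bits; H(A) = 1.4599 bits.
H(B|A) = 2.5723 − 1.4599 = 1.112 bits.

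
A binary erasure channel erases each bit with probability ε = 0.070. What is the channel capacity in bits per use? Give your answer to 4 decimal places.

0.9300 bits

Binary erasure channel: capacity C = 1 − ε.
C = 1 − 0.070 = 0.9300 bits per channel use.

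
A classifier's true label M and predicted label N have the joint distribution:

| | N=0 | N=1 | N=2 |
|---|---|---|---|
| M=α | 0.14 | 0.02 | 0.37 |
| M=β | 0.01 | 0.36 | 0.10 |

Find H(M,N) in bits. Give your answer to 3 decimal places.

H(M,N) = −Σ p(x,y)·log₂ p(x,y) over all 6 cells.
  cell (α,0): −0.14·log₂0.14 = 0.3971
  cell (α,1): −0.02·log₂0.02 = 0.1129
  cell (α,2): −0.37·log₂0.37 = 0.5307
  cell (β,0): −0.01·log₂0.01 = 0.0664
  cell (β,1): −0.36·log₂0.36 = 0.5306
  cell (β,2): −0.10·log₂0.10 = 0.3322
Sum = 1.970 bits.

1.970 bits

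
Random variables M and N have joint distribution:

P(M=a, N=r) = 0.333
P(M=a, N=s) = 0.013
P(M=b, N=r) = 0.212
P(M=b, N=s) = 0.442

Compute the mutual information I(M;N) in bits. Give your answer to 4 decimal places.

Marginals: p(M) = (0.3460, 0.6540), p(N) = (0.5450, 0.4550).
I(M;N) = Σ p(x,y)·log₂[p(x,y)/(p(x)p(y))].
  (a,r): 0.333·log₂(1.7659) = 0.27320
  (a,s): 0.013·log₂(0.0826) = -0.04678
  (b,r): 0.212·log₂(0.5948) = -0.15891
  (b,s): 0.442·log₂(1.4854) = 0.25230
Sum = 0.3198 bits.

0.3198 bits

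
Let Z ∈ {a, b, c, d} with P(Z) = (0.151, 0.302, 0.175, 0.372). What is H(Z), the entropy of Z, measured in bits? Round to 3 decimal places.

1.904 bits

H(Z) = −Σ p·log₂ p.
  −(0.151)·log₂(0.151) = 0.4118
  −(0.302)·log₂(0.302) = 0.5217
  −(0.175)·log₂(0.175) = 0.4401
  −(0.372)·log₂(0.372) = 0.5307
Sum: 0.4118 + 0.5217 + 0.4401 + 0.5307 = 1.904 bits.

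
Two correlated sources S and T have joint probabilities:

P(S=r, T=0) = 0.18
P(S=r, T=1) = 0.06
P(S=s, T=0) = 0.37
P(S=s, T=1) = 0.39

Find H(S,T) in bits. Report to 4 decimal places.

H(S,T) = −Σ p(x,y)·log₂ p(x,y) over all 4 cells.
  cell (r,0): −0.18·log₂0.18 = 0.44531
  cell (r,1): −0.06·log₂0.06 = 0.24353
  cell (s,0): −0.37·log₂0.37 = 0.53073
  cell (s,1): −0.39·log₂0.39 = 0.52980
Sum = 1.7494 bits.

1.7494 bits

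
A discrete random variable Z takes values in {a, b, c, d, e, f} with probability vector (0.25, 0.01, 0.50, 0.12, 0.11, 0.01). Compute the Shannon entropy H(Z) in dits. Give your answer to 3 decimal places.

0.557 dits

H(Z) = −Σ p·log₁₀ p.
  −(0.25)·log₁₀(0.25) = 0.1505
  −(0.01)·log₁₀(0.01) = 0.0200
  −(0.50)·log₁₀(0.50) = 0.1505
  −(0.12)·log₁₀(0.12) = 0.1105
  −(0.11)·log₁₀(0.11) = 0.1054
  −(0.01)·log₁₀(0.01) = 0.0200
Sum: 0.1505 + 0.0200 + 0.1505 + 0.1105 + 0.1054 + 0.0200 = 0.557 dits.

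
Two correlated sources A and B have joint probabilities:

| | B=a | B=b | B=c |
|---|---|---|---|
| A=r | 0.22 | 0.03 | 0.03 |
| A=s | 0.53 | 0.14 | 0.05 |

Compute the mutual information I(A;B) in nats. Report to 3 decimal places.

Marginals: p(A) = (0.2800, 0.7200), p(B) = (0.7500, 0.1700, 0.0800).
I(A;B) = H(A) + H(B) − H(A,B).
H(A) = 0.5930, H(B) = 0.7191, H(A,B) = 1.3050.
I(A;B) = 0.5930 + 0.7191 − 1.3050 = 0.007 nats.

0.007 nats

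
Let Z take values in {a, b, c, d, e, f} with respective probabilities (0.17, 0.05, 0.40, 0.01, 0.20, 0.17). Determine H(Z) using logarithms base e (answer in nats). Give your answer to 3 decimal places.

H(Z) = −Σ p·ln p.
  −(0.17)·ln(0.17) = 0.3012
  −(0.05)·ln(0.05) = 0.1498
  −(0.40)·ln(0.40) = 0.3665
  −(0.01)·ln(0.01) = 0.0461
  −(0.20)·ln(0.20) = 0.3219
  −(0.17)·ln(0.17) = 0.3012
Sum: 0.3012 + 0.1498 + 0.3665 + 0.0461 + 0.3219 + 0.3012 = 1.487 nats.

1.487 nats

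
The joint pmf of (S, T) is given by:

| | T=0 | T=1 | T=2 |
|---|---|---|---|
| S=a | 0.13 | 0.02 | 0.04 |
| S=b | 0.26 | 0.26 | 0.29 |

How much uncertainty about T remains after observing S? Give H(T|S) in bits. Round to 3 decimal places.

1.508 bits

Marginals: p(S) = (0.1900, 0.8100), p(T) = (0.3900, 0.2800, 0.3300).
H(T|S) = Σ p(S) · H(T|S=·).
  S=a: p=0.1900, H(T|S=a) = 1.1897
  S=b: p=0.8100, H(T|S=b) = 1.5830
Weighted sum = 1.508 bits.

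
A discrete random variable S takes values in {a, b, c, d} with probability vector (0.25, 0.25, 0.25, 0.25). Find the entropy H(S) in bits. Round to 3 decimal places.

2.000 bits

H(S) = −Σ p·log₂ p.
  −(0.25)·log₂(0.25) = 0.5000
  −(0.25)·log₂(0.25) = 0.5000
  −(0.25)·log₂(0.25) = 0.5000
  −(0.25)·log₂(0.25) = 0.5000
Sum: 0.5000 + 0.5000 + 0.5000 + 0.5000 = 2.000 bits.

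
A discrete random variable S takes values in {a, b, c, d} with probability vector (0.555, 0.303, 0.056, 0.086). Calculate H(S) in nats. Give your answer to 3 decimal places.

1.061 nats

H(S) = −Σ p·ln p.
  −(0.555)·ln(0.555) = 0.3268
  −(0.303)·ln(0.303) = 0.3618
  −(0.056)·ln(0.056) = 0.1614
  −(0.086)·ln(0.086) = 0.2110
Sum: 0.3268 + 0.3618 + 0.1614 + 0.2110 = 1.061 nats.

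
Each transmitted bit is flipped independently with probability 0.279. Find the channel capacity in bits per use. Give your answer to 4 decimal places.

0.1459 bits

Binary symmetric channel: C = 1 − h₂(ε) where h₂ is the binary entropy function.
h₂(0.279) = −0.279·log₂0.279 − 0.721·log₂0.721 = 0.8541.
C = 1 − 0.8541 = 0.1459 bits per channel use.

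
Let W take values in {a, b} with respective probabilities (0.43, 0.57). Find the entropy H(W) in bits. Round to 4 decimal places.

0.9858 bits

H(W) = −Σ p·log₂ p.
  −(0.43)·log₂(0.43) = 0.52356
  −(0.57)·log₂(0.57) = 0.46225
Sum: 0.52356 + 0.46225 = 0.9858 bits.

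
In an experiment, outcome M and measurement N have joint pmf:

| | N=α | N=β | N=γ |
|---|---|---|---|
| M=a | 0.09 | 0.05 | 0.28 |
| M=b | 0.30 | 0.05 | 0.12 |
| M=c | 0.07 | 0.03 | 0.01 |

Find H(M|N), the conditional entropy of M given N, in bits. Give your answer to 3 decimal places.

1.209 bits

Chain rule: H(M|N) = H(M,N) − H(N).
Marginals: p(M) = (0.4200, 0.4700, 0.1100), p(N) = (0.4600, 0.1300, 0.4100).
H(M,N) = 2.6340 bits; H(N) = 1.4254 bits.
H(M|N) = 2.6340 − 1.4254 = 1.209 bits.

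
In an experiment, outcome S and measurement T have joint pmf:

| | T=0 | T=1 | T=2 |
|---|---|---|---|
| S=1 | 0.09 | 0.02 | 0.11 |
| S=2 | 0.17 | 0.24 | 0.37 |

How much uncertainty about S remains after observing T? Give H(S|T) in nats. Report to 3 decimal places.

Marginals: p(S) = (0.2200, 0.7800), p(T) = (0.2600, 0.2600, 0.4800).
H(S|T) = Σ p(T) · H(S|T=·).
  T=0: p=0.2600, H(S|T=0) = 0.6450
  T=1: p=0.2600, H(S|T=1) = 0.2712
  T=2: p=0.4800, H(S|T=2) = 0.5383
Weighted sum = 0.497 nats.

0.497 nats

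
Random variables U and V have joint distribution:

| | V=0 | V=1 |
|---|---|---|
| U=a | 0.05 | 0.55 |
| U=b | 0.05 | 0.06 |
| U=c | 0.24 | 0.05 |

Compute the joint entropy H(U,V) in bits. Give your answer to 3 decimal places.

1.860 bits

H(U,V) = −Σ p(x,y)·log₂ p(x,y) over all 6 cells.
  cell (a,0): −0.05·log₂0.05 = 0.2161
  cell (a,1): −0.55·log₂0.55 = 0.4744
  cell (b,0): −0.05·log₂0.05 = 0.2161
  cell (b,1): −0.06·log₂0.06 = 0.2435
  cell (c,0): −0.24·log₂0.24 = 0.4941
  cell (c,1): −0.05·log₂0.05 = 0.2161
Sum = 1.860 bits.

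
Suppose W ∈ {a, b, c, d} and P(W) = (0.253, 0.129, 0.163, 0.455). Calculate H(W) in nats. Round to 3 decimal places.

1.266 nats

H(W) = −Σ p·ln p.
  −(0.253)·ln(0.253) = 0.3477
  −(0.129)·ln(0.129) = 0.2642
  −(0.163)·ln(0.163) = 0.2957
  −(0.455)·ln(0.455) = 0.3583
Sum: 0.3477 + 0.2642 + 0.2957 + 0.3583 = 1.266 nats.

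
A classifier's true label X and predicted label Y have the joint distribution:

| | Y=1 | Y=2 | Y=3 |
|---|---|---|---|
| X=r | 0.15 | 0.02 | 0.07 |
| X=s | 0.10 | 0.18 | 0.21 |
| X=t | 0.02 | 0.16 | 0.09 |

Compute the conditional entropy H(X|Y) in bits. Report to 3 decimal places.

1.319 bits

Marginals: p(X) = (0.2400, 0.4900, 0.2700), p(Y) = (0.2700, 0.3600, 0.3700).
H(X|Y) = Σ p(Y) · H(X|Y=·).
  Y=1: p=0.2700, H(X|Y=1) = 1.2800
  Y=2: p=0.3600, H(X|Y=2) = 1.2516
  Y=3: p=0.3700, H(X|Y=3) = 1.4143
Weighted sum = 1.319 bits.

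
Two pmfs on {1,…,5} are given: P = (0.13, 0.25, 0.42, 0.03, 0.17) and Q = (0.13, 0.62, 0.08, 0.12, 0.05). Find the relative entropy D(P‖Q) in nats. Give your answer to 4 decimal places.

0.6358 nats

D(P‖Q) = Σ p·ln(p/q).
  0.13·ln(0.13/0.13) = 0.00000
  0.25·ln(0.25/0.62) = -0.22706
  0.42·ln(0.42/0.08) = 0.69646
  0.03·ln(0.03/0.12) = -0.04159
  0.17·ln(0.17/0.05) = 0.20804
D(P‖Q) = 0.6358 nats.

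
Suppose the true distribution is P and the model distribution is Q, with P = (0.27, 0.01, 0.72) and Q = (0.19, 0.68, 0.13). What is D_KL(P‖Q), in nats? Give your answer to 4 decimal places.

1.2851 nats

D(P‖Q) = Σ p·ln(p/q).
  0.27·ln(0.27/0.19) = 0.09488
  0.01·ln(0.01/0.68) = -0.04220
  0.72·ln(0.72/0.13) = 1.23244
D(P‖Q) = 1.2851 nats.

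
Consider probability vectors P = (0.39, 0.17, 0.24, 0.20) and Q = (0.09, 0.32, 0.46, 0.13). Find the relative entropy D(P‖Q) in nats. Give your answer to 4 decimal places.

0.3944 nats

D(P‖Q) = Σ p·ln(p/q).
  0.39·ln(0.39/0.09) = 0.57187
  0.17·ln(0.17/0.32) = -0.10753
  0.24·ln(0.24/0.46) = -0.15614
  0.20·ln(0.20/0.13) = 0.08616
D(P‖Q) = 0.3944 nats.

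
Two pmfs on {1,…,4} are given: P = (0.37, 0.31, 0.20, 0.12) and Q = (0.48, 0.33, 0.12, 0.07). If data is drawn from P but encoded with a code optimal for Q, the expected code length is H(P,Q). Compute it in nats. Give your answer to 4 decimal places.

1.3584 nats

H(P,Q) = −Σ p·ln q.
  −0.37·ln(0.48) = 0.27157
  −0.31·ln(0.33) = 0.34369
  −0.20·ln(0.12) = 0.42405
  −0.12·ln(0.07) = 0.31911
H(P,Q) = 1.3584 nats.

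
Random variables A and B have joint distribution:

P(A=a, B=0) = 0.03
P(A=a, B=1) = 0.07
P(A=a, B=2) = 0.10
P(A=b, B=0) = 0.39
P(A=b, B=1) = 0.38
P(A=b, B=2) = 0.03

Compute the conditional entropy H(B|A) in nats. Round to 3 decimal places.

0.861 nats

Marginals: p(A) = (0.2000, 0.8000), p(B) = (0.4200, 0.4500, 0.1300).
H(B|A) = Σ p(A) · H(B|A=·).
  A=a: p=0.2000, H(B|A=a) = 0.9986
  A=b: p=0.8000, H(B|A=b) = 0.8270
Weighted sum = 0.861 nats.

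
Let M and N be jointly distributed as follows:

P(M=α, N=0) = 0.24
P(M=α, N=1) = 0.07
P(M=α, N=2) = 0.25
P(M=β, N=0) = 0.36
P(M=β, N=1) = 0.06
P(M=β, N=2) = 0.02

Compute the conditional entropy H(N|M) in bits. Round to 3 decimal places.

1.160 bits

Chain rule: H(N|M) = H(M,N) − H(M).
Marginals: p(M) = (0.5600, 0.4400), p(N) = (0.6000, 0.1300, 0.2700).
H(M,N) = 2.1497 bits; H(M) = 0.9896 bits.
H(N|M) = 2.1497 − 0.9896 = 1.160 bits.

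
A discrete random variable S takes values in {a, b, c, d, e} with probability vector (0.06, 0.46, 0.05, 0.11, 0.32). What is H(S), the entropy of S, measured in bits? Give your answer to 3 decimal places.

1.851 bits

H(S) = −Σ p·log₂ p.
  −(0.06)·log₂(0.06) = 0.2435
  −(0.46)·log₂(0.46) = 0.5153
  −(0.05)·log₂(0.05) = 0.2161
  −(0.11)·log₂(0.11) = 0.3503
  −(0.32)·log₂(0.32) = 0.5260
Sum: 0.2435 + 0.5153 + 0.2161 + 0.3503 + 0.5260 = 1.851 bits.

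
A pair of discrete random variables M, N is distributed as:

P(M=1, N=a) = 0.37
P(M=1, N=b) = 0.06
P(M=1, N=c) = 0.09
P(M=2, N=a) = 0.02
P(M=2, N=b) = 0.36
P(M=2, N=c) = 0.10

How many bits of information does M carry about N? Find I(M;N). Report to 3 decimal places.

0.447 bits

Marginals: p(M) = (0.5200, 0.4800), p(N) = (0.3900, 0.4200, 0.1900).
I(M;N) = Σ p(x,y)·log₂[p(x,y)/(p(x)p(y))].
  (1,a): 0.37·log₂(1.8245) = 0.3210
  (1,b): 0.06·log₂(0.2747) = -0.1118
  (1,c): 0.09·log₂(0.9109) = -0.0121
  (2,a): 0.02·log₂(0.1068) = -0.0645
  (2,b): 0.36·log₂(1.7857) = 0.3011
  (2,c): 0.10·log₂(1.0965) = 0.0133
Sum = 0.447 bits.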